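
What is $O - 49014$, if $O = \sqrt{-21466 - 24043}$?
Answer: $-49014 + i \sqrt{45509} \approx -49014.0 + 213.33 i$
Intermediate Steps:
$O = i \sqrt{45509}$ ($O = \sqrt{-45509} = i \sqrt{45509} \approx 213.33 i$)
$O - 49014 = i \sqrt{45509} - 49014 = -49014 + i \sqrt{45509}$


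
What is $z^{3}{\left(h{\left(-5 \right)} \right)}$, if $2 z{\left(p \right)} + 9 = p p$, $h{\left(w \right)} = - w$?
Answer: $512$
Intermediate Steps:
$z{\left(p \right)} = - \frac{9}{2} + \frac{p^{2}}{2}$ ($z{\left(p \right)} = - \frac{9}{2} + \frac{p p}{2} = - \frac{9}{2} + \frac{p^{2}}{2}$)
$z^{3}{\left(h{\left(-5 \right)} \right)} = \left(- \frac{9}{2} + \frac{\left(\left(-1\right) \left(-5\right)\right)^{2}}{2}\right)^{3} = \left(- \frac{9}{2} + \frac{5^{2}}{2}\right)^{3} = \left(- \frac{9}{2} + \frac{1}{2} \cdot 25\right)^{3} = \left(- \frac{9}{2} + \frac{25}{2}\right)^{3} = 8^{3} = 512$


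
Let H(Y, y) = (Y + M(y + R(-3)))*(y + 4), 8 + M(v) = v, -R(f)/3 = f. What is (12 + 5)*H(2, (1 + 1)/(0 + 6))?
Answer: 2210/9 ≈ 245.56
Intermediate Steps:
R(f) = -3*f
M(v) = -8 + v
H(Y, y) = (4 + y)*(1 + Y + y) (H(Y, y) = (Y + (-8 + (y - 3*(-3))))*(y + 4) = (Y + (-8 + (y + 9)))*(4 + y) = (Y + (-8 + (9 + y)))*(4 + y) = (Y + (1 + y))*(4 + y) = (1 + Y + y)*(4 + y) = (4 + y)*(1 + Y + y))
(12 + 5)*H(2, (1 + 1)/(0 + 6)) = (12 + 5)*(4 + ((1 + 1)/(0 + 6))² + 4*2 + 5*((1 + 1)/(0 + 6)) + 2*((1 + 1)/(0 + 6))) = 17*(4 + (2/6)² + 8 + 5*(2/6) + 2*(2/6)) = 17*(4 + (2*(⅙))² + 8 + 5*(2*(⅙)) + 2*(2*(⅙))) = 17*(4 + (⅓)² + 8 + 5*(⅓) + 2*(⅓)) = 17*(4 + ⅑ + 8 + 5/3 + ⅔) = 17*(130/9) = 2210/9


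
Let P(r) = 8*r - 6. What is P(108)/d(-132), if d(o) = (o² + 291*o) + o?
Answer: -13/320 ≈ -0.040625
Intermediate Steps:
P(r) = -6 + 8*r
d(o) = o² + 292*o
P(108)/d(-132) = (-6 + 8*108)/((-132*(292 - 132))) = (-6 + 864)/((-132*160)) = 858/(-21120) = 858*(-1/21120) = -13/320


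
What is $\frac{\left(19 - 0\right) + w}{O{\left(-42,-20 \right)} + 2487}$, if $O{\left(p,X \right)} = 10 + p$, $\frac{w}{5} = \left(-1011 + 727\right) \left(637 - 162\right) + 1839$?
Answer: $- \frac{665286}{2455} \approx -270.99$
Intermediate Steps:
$w = -665305$ ($w = 5 \left(\left(-1011 + 727\right) \left(637 - 162\right) + 1839\right) = 5 \left(\left(-284\right) 475 + 1839\right) = 5 \left(-134900 + 1839\right) = 5 \left(-133061\right) = -665305$)
$\frac{\left(19 - 0\right) + w}{O{\left(-42,-20 \right)} + 2487} = \frac{\left(19 - 0\right) - 665305}{\left(10 - 42\right) + 2487} = \frac{\left(19 + 0\right) - 665305}{-32 + 2487} = \frac{19 - 665305}{2455} = \left(-665286\right) \frac{1}{2455} = - \frac{665286}{2455}$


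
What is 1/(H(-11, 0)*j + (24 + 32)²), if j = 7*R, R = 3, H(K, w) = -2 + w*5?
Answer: 1/3094 ≈ 0.00032321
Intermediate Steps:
H(K, w) = -2 + 5*w
j = 21 (j = 7*3 = 21)
1/(H(-11, 0)*j + (24 + 32)²) = 1/((-2 + 5*0)*21 + (24 + 32)²) = 1/((-2 + 0)*21 + 56²) = 1/(-2*21 + 3136) = 1/(-42 + 3136) = 1/3094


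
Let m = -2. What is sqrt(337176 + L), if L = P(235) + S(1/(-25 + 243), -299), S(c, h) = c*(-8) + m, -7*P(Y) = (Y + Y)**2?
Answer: 11*sqrt(1470418502)/763 ≈ 552.83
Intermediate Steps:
P(Y) = -4*Y**2/7 (P(Y) = -(Y + Y)**2/7 = -4*Y**2/7)
S(c, h) = -2 - 8*c (S(c, h) = c*(-8) - 2 = -8*c - 2 = -2 - 8*c)
L = -24079654/763 (L = -4/7*235**2 + (-2 - 8/(-25 + 243)) = -4/7*55225 + (-2 - 8/218) = -220900/7 + (-2 - 8*1/218) = -220900/7 + (-2 - 4/109) = -220900/7 - 222/109 = -24079654/763 ≈ -31559.)
sqrt(337176 + L) = sqrt(337176 - 24079654/763) = sqrt(233185634/763) = 11*sqrt(1470418502)/763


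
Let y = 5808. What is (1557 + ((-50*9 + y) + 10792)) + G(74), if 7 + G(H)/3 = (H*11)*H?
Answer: 198394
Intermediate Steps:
G(H) = -21 + 33*H² (G(H) = -21 + 3*((H*11)*H) = -21 + 3*((11*H)*H) = -21 + 3*(11*H²) = -21 + 33*H²)
(1557 + ((-50*9 + y) + 10792)) + G(74) = (1557 + ((-50*9 + 5808) + 10792)) + (-21 + 33*74²) = (1557 + ((-450 + 5808) + 10792)) + (-21 + 33*5476) = (1557 + (5358 + 10792)) + (-21 + 180708) = (1557 + 16150) + 180687 = 17707 + 180687 = 198394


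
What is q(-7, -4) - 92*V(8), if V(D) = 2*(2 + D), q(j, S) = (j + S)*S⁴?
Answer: -4656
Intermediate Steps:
q(j, S) = S⁴*(S + j) (q(j, S) = (S + j)*S⁴ = S⁴*(S + j))
V(D) = 4 + 2*D
q(-7, -4) - 92*V(8) = (-4)⁴*(-4 - 7) - 92*(4 + 2*8) = 256*(-11) - 92*(4 + 16) = -2816 - 92*20 = -2816 - 1840 = -4656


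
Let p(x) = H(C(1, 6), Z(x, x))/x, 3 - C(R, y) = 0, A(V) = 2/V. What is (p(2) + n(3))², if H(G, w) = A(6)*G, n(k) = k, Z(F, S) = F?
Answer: 49/4 ≈ 12.250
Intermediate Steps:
C(R, y) = 3 (C(R, y) = 3 - 1*0 = 3 + 0 = 3)
H(G, w) = G/3 (H(G, w) = (2/6)*G = (2*(⅙))*G = G/3)
p(x) = 1/x (p(x) = ((⅓)*3)/x = 1/x)
(p(2) + n(3))² = (1/2 + 3)² = (½ + 3)² = (7/2)² = 49/4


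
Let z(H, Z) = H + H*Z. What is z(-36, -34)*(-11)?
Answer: -13068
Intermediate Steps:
z(-36, -34)*(-11) = -36*(1 - 34)*(-11) = -36*(-33)*(-11) = 1188*(-11) = -13068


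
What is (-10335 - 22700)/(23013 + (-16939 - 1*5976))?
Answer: -33035/98 ≈ -337.09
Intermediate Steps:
(-10335 - 22700)/(23013 + (-16939 - 1*5976)) = -33035/(23013 + (-16939 - 5976)) = -33035/(23013 - 22915) = -33035/98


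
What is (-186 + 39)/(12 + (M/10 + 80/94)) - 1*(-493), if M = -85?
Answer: 187819/409 ≈ 459.22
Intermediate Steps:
(-186 + 39)/(12 + (M/10 + 80/94)) - 1*(-493) = (-186 + 39)/(12 + (-85/10 + 80/94)) - 1*(-493) = -147/(12 + (-85*⅒ + 80*(1/94))) + 493 = -147/(12 + (-17/2 + 40/47)) + 493 = -147/(12 - 719/94) + 493 = -147/409/94 + 493 = -147*94/409 + 493 = -13818/409 + 493 = 187819/409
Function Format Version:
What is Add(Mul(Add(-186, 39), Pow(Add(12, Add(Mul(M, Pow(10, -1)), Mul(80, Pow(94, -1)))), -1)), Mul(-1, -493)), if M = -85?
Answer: Rational(187819, 409) ≈ 459.22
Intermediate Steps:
Add(Mul(Add(-186, 39), Pow(Add(12, Add(Mul(M, Pow(10, -1)), Mul(80, Pow(94, -1)))), -1)), Mul(-1, -493)) = Add(Mul(Add(-186, 39), Pow(Add(12, Add(Mul(-85, Pow(10, -1)), Mul(80, Pow(94, -1)))), -1)), Mul(-1, -493)) = Add(Mul(-147, Pow(Add(12, Add(Mul(-85, Rational(1, 10)), Mul(80, Rational(1, 94)))), -1)), 493) = Add(Mul(-147, Pow(Add(12, Add(Rational(-17, 2), Rational(40, 47))), -1)), 493) = Add(Mul(-147, Pow(Add(12, Rational(-719, 94)), -1)), 493) = Add(Mul(-147, Pow(Rational(409, 94), -1)), 493) = Add(Mul(-147, Rational(94, 409)), 493) = Add(Rational(-13818, 409), 493) = Rational(187819, 409)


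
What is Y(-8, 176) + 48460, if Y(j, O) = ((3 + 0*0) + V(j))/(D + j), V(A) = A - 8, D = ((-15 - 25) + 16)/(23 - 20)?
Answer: 775373/16 ≈ 48461.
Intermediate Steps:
D = -8 (D = (-40 + 16)/3 = -24*1/3 = -8)
V(A) = -8 + A
Y(j, O) = (-5 + j)/(-8 + j) (Y(j, O) = ((3 + 0*0) + (-8 + j))/(-8 + j) = ((3 + 0) + (-8 + j))/(-8 + j) = (3 + (-8 + j))/(-8 + j) = (-5 + j)/(-8 + j))
Y(-8, 176) + 48460 = (-5 - 8)/(-8 - 8) + 48460 = -13/(-16) + 48460 = -1/16*(-13) + 48460 = 13/16 + 48460 = 775373/16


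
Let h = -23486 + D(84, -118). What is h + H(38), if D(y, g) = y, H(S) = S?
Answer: -23364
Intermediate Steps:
h = -23402 (h = -23486 + 84 = -23402)
h + H(38) = -23402 + 38 = -23364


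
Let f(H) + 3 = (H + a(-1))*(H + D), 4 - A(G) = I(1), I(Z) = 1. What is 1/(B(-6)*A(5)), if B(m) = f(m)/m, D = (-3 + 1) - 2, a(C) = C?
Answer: -2/67 ≈ -0.029851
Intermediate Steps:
D = -4 (D = -2 - 2 = -4)
A(G) = 3 (A(G) = 4 - 1*1 = 4 - 1 = 3)
f(H) = -3 + (-1 + H)*(-4 + H) (f(H) = -3 + (H - 1)*(H - 4) = -3 + (-1 + H)*(-4 + H))
B(m) = (1 + m² - 5*m)/m
1/(B(-6)*A(5)) = 1/((-5 - 6 + 1/(-6))*3) = 1/((-5 - 6 - ⅙)*3) = 1/(-67/6*3) = 1/(-67/2) = -2/67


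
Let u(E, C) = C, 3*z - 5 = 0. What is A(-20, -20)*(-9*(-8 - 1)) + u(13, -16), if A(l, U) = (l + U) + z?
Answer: -3121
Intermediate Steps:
z = 5/3 (z = 5/3 + (⅓)*0 = 5/3 + 0 = 5/3 ≈ 1.6667)
A(l, U) = 5/3 + U + l (A(l, U) = (l + U) + 5/3 = (U + l) + 5/3 = 5/3 + U + l)
A(-20, -20)*(-9*(-8 - 1)) + u(13, -16) = (5/3 - 20 - 20)*(-9*(-8 - 1)) - 16 = -(-345)*(-9) - 16 = -115/3*81 - 16 = -3105 - 16 = -3121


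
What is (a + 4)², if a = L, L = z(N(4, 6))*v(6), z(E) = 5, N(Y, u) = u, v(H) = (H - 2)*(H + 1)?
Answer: 20736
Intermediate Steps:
v(H) = (1 + H)*(-2 + H) (v(H) = (-2 + H)*(1 + H) = (1 + H)*(-2 + H))
L = 140 (L = 5*(-2 + 6² - 1*6) = 5*(-2 + 36 - 6) = 5*28 = 140)
a = 140
(a + 4)² = (140 + 4)² = 144² = 20736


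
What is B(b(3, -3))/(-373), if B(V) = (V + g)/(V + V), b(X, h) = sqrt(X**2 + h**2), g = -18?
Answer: -1/746 + 3*sqrt(2)/746 ≈ 0.0043467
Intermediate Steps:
B(V) = (-18 + V)/(2*V) (B(V) = (V - 18)/(V + V) = (-18 + V)/((2*V)) = (-18 + V)*(1/(2*V)) = (-18 + V)/(2*V))
B(b(3, -3))/(-373) = ((-18 + sqrt(3**2 + (-3)**2))/(2*(sqrt(3**2 + (-3)**2))))/(-373) = ((-18 + sqrt(9 + 9))/(2*(sqrt(9 + 9))))*(-1/373) = ((-18 + sqrt(18))/(2*(sqrt(18))))*(-1/373) = ((-18 + 3*sqrt(2))/(2*((3*sqrt(2)))))*(-1/373) = ((sqrt(2)/6)*(-18 + 3*sqrt(2))/2)*(-1/373) = (sqrt(2)*(-18 + 3*sqrt(2))/12)*(-1/373) = -sqrt(2)*(-18 + 3*sqrt(2))/4476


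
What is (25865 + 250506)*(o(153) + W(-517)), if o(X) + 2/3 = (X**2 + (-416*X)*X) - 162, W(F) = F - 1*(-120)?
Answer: -8055077106964/3 ≈ -2.6850e+12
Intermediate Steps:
W(F) = 120 + F (W(F) = F + 120 = 120 + F)
o(X) = -488/3 - 415*X**2 (o(X) = -2/3 + ((X**2 + (-416*X)*X) - 162) = -2/3 + ((X**2 - 416*X**2) - 162) = -2/3 + (-415*X**2 - 162) = -2/3 + (-162 - 415*X**2) = -488/3 - 415*X**2)
(25865 + 250506)*(o(153) + W(-517)) = (25865 + 250506)*((-488/3 - 415*153**2) + (120 - 517)) = 276371*((-488/3 - 415*23409) - 397) = 276371*((-488/3 - 9714735) - 397) = 276371*(-29144693/3 - 397) = 276371*(-29145884/3) = -8055077106964/3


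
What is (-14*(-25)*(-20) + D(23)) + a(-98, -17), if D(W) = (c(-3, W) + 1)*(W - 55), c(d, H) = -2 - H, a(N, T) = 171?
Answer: -6061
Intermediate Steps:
D(W) = (-1 - W)*(-55 + W) (D(W) = ((-2 - W) + 1)*(W - 55) = (-1 - W)*(-55 + W))
(-14*(-25)*(-20) + D(23)) + a(-98, -17) = (-14*(-25)*(-20) + (55 - 1*23² + 54*23)) + 171 = (350*(-20) + (55 - 1*529 + 1242)) + 171 = (-7000 + (55 - 529 + 1242)) + 171 = (-7000 + 768) + 171 = -6232 + 171 = -6061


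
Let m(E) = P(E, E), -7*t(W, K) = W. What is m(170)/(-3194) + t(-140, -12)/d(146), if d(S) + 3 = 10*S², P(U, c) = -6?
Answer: 671411/340411729 ≈ 0.0019724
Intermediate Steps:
t(W, K) = -W/7
m(E) = -6
d(S) = -3 + 10*S²
m(170)/(-3194) + t(-140, -12)/d(146) = -6/(-3194) + (-⅐*(-140))/(-3 + 10*146²) = -6*(-1/3194) + 20/(-3 + 10*21316) = 3/1597 + 20/(-3 + 213160) = 3/1597 + 20/213157 = 671411/340411729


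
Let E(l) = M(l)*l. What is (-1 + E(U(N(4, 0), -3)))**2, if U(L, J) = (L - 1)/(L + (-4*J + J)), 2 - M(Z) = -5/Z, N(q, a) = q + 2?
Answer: 196/9 ≈ 21.778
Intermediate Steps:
N(q, a) = 2 + q
M(Z) = 2 + 5/Z (M(Z) = 2 - (-5)/Z = 2 + 5/Z)
U(L, J) = (-1 + L)/(L - 3*J)
E(l) = l*(2 + 5/l) (E(l) = (2 + 5/l)*l = l*(2 + 5/l))
(-1 + E(U(N(4, 0), -3)))**2 = (-1 + (5 + 2*((1 - (2 + 4))/(-(2 + 4) + 3*(-3)))))**2 = (-1 + (5 + 2*((1 - 1*6)/(-1*6 - 9))))**2 = (-1 + (5 + 2*((1 - 6)/(-6 - 9))))**2 = (-1 + (5 + 2*(-5/(-15))))**2 = (-1 + (5 + 2*(-1/15*(-5))))**2 = (-1 + (5 + 2*(1/3)))**2 = (-1 + (5 + 2/3))**2 = (-1 + 17/3)**2 = (14/3)**2 = 196/9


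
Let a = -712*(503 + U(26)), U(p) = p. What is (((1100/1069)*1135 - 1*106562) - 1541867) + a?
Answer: -2163558813/1069 ≈ -2.0239e+6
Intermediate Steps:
a = -376648 (a = -712*(503 + 26) = -712*529 = -376648)
(((1100/1069)*1135 - 1*106562) - 1541867) + a = (((1100/1069)*1135 - 1*106562) - 1541867) - 376648 = (((1100*(1/1069))*1135 - 106562) - 1541867) - 376648 = (((1100/1069)*1135 - 106562) - 1541867) - 376648 = ((1248500/1069 - 106562) - 1541867) - 376648 = (-112666278/1069 - 1541867) - 376648 = -1760922101/1069 - 376648 = -2163558813/1069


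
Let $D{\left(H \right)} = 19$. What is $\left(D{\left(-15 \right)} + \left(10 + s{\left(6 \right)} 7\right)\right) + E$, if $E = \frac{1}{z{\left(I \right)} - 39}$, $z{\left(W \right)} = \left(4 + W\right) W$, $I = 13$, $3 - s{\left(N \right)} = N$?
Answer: $\frac{1457}{182} \approx 8.0055$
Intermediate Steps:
$s{\left(N \right)} = 3 - N$
$z{\left(W \right)} = W \left(4 + W\right)$
$E = \frac{1}{182}$ ($E = \frac{1}{13 \left(4 + 13\right) - 39} = \frac{1}{13 \cdot 17 - 39} = \frac{1}{221 - 39} = \frac{1}{182} \approx 0.0054945$)
$\left(D{\left(-15 \right)} + \left(10 + s{\left(6 \right)} 7\right)\right) + E = \left(19 + \left(10 + \left(3 - 6\right) 7\right)\right) + \frac{1}{182} = \left(19 + \left(10 - 21\right)\right) + \frac{1}{182} = \left(19 - 11\right) + \frac{1}{182} = 8 + \frac{1}{182} = \frac{1457}{182}$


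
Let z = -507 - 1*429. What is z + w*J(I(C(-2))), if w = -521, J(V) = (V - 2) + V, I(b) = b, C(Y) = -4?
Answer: 4274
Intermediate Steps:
J(V) = -2 + 2*V (J(V) = (-2 + V) + V = -2 + 2*V)
z = -936 (z = -507 - 429 = -936)
z + w*J(I(C(-2))) = -936 - 521*(-2 + 2*(-4)) = -936 - 521*(-2 - 8) = -936 - 521*(-10) = -936 + 5210 = 4274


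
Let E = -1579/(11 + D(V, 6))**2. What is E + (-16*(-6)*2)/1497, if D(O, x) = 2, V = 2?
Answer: -777105/84331 ≈ -9.2149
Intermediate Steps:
E = -1579/169 (E = -1579/(11 + 2)**2 = -1579/(13**2) = -1579/169 ≈ -9.3432)
E + (-16*(-6)*2)/1497 = -1579/169 + (-16*(-6)*2)/1497 = -1579/169 + (96*2)*(1/1497) = -1579/169 + 192*(1/1497) = -1579/169 + 64/499 = -777105/84331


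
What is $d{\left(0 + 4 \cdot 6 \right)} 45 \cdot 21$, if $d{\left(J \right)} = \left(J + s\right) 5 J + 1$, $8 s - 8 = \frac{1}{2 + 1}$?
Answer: $2840670$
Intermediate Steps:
$s = \frac{25}{24}$ ($s = 1 + \frac{1}{8 \left(2 + 1\right)} = 1 + \frac{1}{8 \cdot 3} = 1 + \frac{1}{8} \cdot \frac{1}{3} = 1 + \frac{1}{24} = \frac{25}{24} \approx 1.0417$)
$d{\left(J \right)} = 1 + J \left(\frac{125}{24} + 5 J\right)$ ($d{\left(J \right)} = \left(J + \frac{25}{24}\right) 5 J + 1 = \left(\frac{25}{24} + J\right) 5 J + 1 = \left(\frac{125}{24} + 5 J\right) J + 1 = J \left(\frac{125}{24} + 5 J\right) + 1 = 1 + J \left(\frac{125}{24} + 5 J\right)$)
$d{\left(0 + 4 \cdot 6 \right)} 45 \cdot 21 = \left(1 + 5 \left(0 + 4 \cdot 6\right)^{2} + \frac{125 \left(0 + 4 \cdot 6\right)}{24}\right) 45 \cdot 21 = \left(1 + 5 \left(0 + 24\right)^{2} + \frac{125 \left(0 + 24\right)}{24}\right) 45 \cdot 21 = \left(1 + 5 \cdot 24^{2} + \frac{125}{24} \cdot 24\right) 45 \cdot 21 = \left(1 + 5 \cdot 576 + 125\right) 45 \cdot 21 = \left(1 + 2880 + 125\right) 45 \cdot 21 = 3006 \cdot 45 \cdot 21 = 135270 \cdot 21 = 2840670$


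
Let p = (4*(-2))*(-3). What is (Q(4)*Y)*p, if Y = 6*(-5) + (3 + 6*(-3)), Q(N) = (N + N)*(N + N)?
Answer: -69120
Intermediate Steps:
Q(N) = 4*N² (Q(N) = (2*N)*(2*N) = 4*N²)
Y = -45 (Y = -30 + (3 - 18) = -30 - 15 = -45)
p = 24 (p = -8*(-3) = 24)
(Q(4)*Y)*p = ((4*4²)*(-45))*24 = ((4*16)*(-45))*24 = (64*(-45))*24 = -2880*24 = -69120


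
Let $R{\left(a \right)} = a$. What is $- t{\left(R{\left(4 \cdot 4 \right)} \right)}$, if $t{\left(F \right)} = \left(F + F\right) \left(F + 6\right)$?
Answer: $-704$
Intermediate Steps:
$t{\left(F \right)} = 2 F \left(6 + F\right)$
$- t{\left(R{\left(4 \cdot 4 \right)} \right)} = - 2 \cdot 4 \cdot 4 \left(6 + 4 \cdot 4\right) = - 2 \cdot 16 \left(6 + 16\right) = - 2 \cdot 16 \cdot 22 = \left(-1\right) 704 = -704$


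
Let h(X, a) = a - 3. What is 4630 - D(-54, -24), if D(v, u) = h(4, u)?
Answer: 4657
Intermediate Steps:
h(X, a) = -3 + a
D(v, u) = -3 + u
4630 - D(-54, -24) = 4630 - (-3 - 24) = 4630 - 1*(-27) = 4630 + 27 = 4657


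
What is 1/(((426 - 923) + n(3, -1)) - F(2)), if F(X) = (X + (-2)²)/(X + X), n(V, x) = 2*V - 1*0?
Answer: -2/985 ≈ -0.0020305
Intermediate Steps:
n(V, x) = 2*V (n(V, x) = 2*V + 0 = 2*V)
F(X) = (4 + X)/(2*X) (F(X) = (X + 4)/((2*X)) = (4 + X)*(1/(2*X)) = (4 + X)/(2*X))
1/(((426 - 923) + n(3, -1)) - F(2)) = 1/(((426 - 923) + 2*3) - (4 + 2)/(2*2)) = 1/((-497 + 6) - 6/(2*2)) = 1/(-491 - 1*3/2) = 1/(-491 - 3/2) = 1/(-985/2) = -2/985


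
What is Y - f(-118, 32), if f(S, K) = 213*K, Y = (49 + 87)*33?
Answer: -2328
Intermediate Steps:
Y = 4488 (Y = 136*33 = 4488)
Y - f(-118, 32) = 4488 - 213*32 = 4488 - 1*6816 = 4488 - 6816 = -2328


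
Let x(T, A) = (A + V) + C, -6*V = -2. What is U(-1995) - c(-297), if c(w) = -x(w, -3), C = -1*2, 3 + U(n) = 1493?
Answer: 4456/3 ≈ 1485.3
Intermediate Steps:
V = ⅓ (V = -⅙*(-2) = ⅓ ≈ 0.33333)
U(n) = 1490 (U(n) = -3 + 1493 = 1490)
C = -2
x(T, A) = -5/3 + A (x(T, A) = (A + ⅓) - 2 = (⅓ + A) - 2 = -5/3 + A)
c(w) = 14/3 (c(w) = -(-5/3 - 3) = -1*(-14/3) = 14/3)
U(-1995) - c(-297) = 1490 - 1*14/3 = 1490 - 14/3 = 4456/3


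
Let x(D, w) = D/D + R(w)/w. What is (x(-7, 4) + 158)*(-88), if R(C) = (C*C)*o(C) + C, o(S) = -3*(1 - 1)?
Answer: -14080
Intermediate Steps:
o(S) = 0 (o(S) = -3*0 = 0)
R(C) = C (R(C) = (C*C)*0 + C = C²*0 + C = 0 + C = C)
x(D, w) = 2 (x(D, w) = D/D + w/w = 1 + 1 = 2)
(x(-7, 4) + 158)*(-88) = (2 + 158)*(-88) = 160*(-88) = -14080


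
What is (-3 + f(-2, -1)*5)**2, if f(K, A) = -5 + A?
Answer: 1089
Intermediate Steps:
(-3 + f(-2, -1)*5)**2 = (-3 + (-5 - 1)*5)**2 = (-3 - 6*5)**2 = (-3 - 30)**2 = (-33)**2 = 1089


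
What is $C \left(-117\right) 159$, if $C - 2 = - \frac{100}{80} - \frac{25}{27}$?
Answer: $\frac{13091}{4} \approx 3272.8$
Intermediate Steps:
$C = - \frac{19}{108}$ ($C = 2 - \left(\frac{5}{4} + \frac{25}{27}\right) = 2 - \frac{235}{108} = - \frac{19}{108} \approx -0.17593$)
$C \left(-117\right) 159 = \left(- \frac{19}{108}\right) \left(-117\right) 159 = \frac{247}{12} \cdot 159 = \frac{13091}{4}$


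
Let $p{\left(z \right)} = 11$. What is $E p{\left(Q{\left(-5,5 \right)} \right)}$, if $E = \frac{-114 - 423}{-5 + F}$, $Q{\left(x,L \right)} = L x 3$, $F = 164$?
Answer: $- \frac{1969}{53} \approx -37.151$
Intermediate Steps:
$Q{\left(x,L \right)} = 3 L x$
$E = - \frac{179}{53}$ ($E = \frac{-114 - 423}{-5 + 164} = - \frac{537}{159} = \left(-537\right) \frac{1}{159} = - \frac{179}{53} \approx -3.3774$)
$E p{\left(Q{\left(-5,5 \right)} \right)} = \left(- \frac{179}{53}\right) 11 = - \frac{1969}{53}$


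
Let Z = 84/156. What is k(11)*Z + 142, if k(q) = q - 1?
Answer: 1916/13 ≈ 147.38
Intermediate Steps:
Z = 7/13 (Z = 84*(1/156) = 7/13 ≈ 0.53846)
k(q) = -1 + q
k(11)*Z + 142 = (-1 + 11)*(7/13) + 142 = 10*(7/13) + 142 = 70/13 + 142 = 1916/13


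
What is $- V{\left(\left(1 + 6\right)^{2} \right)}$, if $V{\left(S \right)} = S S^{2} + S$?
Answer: $-117698$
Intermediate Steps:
$V{\left(S \right)} = S + S^{3}$ ($V{\left(S \right)} = S^{3} + S = S + S^{3}$)
$- V{\left(\left(1 + 6\right)^{2} \right)} = - (\left(1 + 6\right)^{2} + \left(\left(1 + 6\right)^{2}\right)^{3}) = - (7^{2} + \left(7^{2}\right)^{3}) = - (49 + 49^{3}) = - (49 + 117649) = \left(-1\right) 117698 = -117698$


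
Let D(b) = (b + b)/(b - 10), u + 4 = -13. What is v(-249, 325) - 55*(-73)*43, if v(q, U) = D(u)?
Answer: 4661449/27 ≈ 1.7265e+5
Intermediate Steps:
u = -17 (u = -4 - 13 = -17)
D(b) = 2*b/(-10 + b) (D(b) = (2*b)/(-10 + b) = 2*b/(-10 + b))
v(q, U) = 34/27 (v(q, U) = 2*(-17)/(-10 - 17) = 2*(-17)/(-27) = 2*(-17)*(-1/27) = 34/27)
v(-249, 325) - 55*(-73)*43 = 34/27 - 55*(-73)*43 = 34/27 - (-4015)*43 = 34/27 - 1*(-172645) = 34/27 + 172645 = 4661449/27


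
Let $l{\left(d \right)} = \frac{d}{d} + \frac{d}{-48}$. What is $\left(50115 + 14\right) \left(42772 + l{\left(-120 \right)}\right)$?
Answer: $\frac{4288586079}{2} \approx 2.1443 \cdot 10^{9}$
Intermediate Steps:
$l{\left(d \right)} = 1 - \frac{d}{48}$ ($l{\left(d \right)} = 1 + d \left(- \frac{1}{48}\right) = 1 - \frac{d}{48}$)
$\left(50115 + 14\right) \left(42772 + l{\left(-120 \right)}\right) = \left(50115 + 14\right) \left(42772 + \left(1 - - \frac{5}{2}\right)\right) = 50129 \left(42772 + \left(1 + \frac{5}{2}\right)\right) = 50129 \left(42772 + \frac{7}{2}\right) = 50129 \cdot \frac{85551}{2} = \frac{4288586079}{2}$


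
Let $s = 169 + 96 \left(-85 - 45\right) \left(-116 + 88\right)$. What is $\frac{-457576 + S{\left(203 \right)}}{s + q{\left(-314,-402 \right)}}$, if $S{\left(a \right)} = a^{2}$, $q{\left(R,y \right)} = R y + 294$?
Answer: $- \frac{416367}{476131} \approx -0.87448$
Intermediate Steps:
$q{\left(R,y \right)} = 294 + R y$
$s = 349609$ ($s = 169 + 96 \left(\left(-130\right) \left(-28\right)\right) = 169 + 96 \cdot 3640 = 169 + 349440 = 349609$)
$\frac{-457576 + S{\left(203 \right)}}{s + q{\left(-314,-402 \right)}} = \frac{-457576 + 203^{2}}{349609 + \left(294 - -126228\right)} = \frac{-457576 + 41209}{349609 + \left(294 + 126228\right)} = - \frac{416367}{349609 + 126522} = - \frac{416367}{476131}$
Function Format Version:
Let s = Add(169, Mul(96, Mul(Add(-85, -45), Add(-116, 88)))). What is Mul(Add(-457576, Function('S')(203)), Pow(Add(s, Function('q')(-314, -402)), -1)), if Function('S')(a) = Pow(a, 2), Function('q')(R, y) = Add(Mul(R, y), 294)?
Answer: Rational(-416367, 476131) ≈ -0.87448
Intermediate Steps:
Function('q')(R, y) = Add(294, Mul(R, y))
s = 349609 (s = Add(169, Mul(96, Mul(-130, -28))) = Add(169, Mul(96, 3640)) = Add(169, 349440) = 349609)
Mul(Add(-457576, Function('S')(203)), Pow(Add(s, Function('q')(-314, -402)), -1)) = Mul(Add(-457576, Pow(203, 2)), Pow(Add(349609, Add(294, Mul(-314, -402))), -1)) = Mul(Add(-457576, 41209), Pow(Add(349609, Add(294, 126228)), -1)) = Mul(-416367, Pow(Add(349609, 126522), -1)) = Mul(-416367, Pow(476131, -1)) = Mul(-416367, Rational(1, 476131)) = Rational(-416367, 476131)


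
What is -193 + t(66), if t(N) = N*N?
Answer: 4163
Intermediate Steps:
t(N) = N²
-193 + t(66) = -193 + 66² = -193 + 4356 = 4163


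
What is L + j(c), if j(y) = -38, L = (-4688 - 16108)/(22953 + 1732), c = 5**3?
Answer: -958826/24685 ≈ -38.842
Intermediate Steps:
c = 125
L = -20796/24685 ≈ -0.84245
L + j(c) = -20796/24685 - 38 = -958826/24685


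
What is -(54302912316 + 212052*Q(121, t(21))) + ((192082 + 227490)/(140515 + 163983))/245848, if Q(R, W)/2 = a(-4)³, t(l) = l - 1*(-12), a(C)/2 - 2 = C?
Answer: -1015774072754959349267/18715056076 ≈ -5.4276e+10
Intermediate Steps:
a(C) = 4 + 2*C
t(l) = 12 + l (t(l) = l + 12 = 12 + l)
Q(R, W) = -128 (Q(R, W) = 2*(4 + 2*(-4))³ = 2*(4 - 8)³ = 2*(-4)³ = 2*(-64) = -128)
-(54302912316 + 212052*Q(121, t(21))) + ((192082 + 227490)/(140515 + 163983))/245848 = -212052/(1/(256083 - 128)) + ((192082 + 227490)/(140515 + 163983))/245848 = -212052/(1/255955) + (419572/304498)*(1/245848) = -212052/1/255955 + (419572*(1/304498))*(1/245848) = -212052*255955 + (209786/152249)*(1/245848) = -54275769660 + 104893/18715056076 = -1015774072754959349267/18715056076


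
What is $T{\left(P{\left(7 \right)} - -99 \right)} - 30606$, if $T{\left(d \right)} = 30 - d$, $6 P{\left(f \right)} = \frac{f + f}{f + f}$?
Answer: $- \frac{184051}{6} \approx -30675.0$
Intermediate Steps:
$P{\left(f \right)} = \frac{1}{6}$ ($P{\left(f \right)} = \frac{\left(f + f\right) \frac{1}{f + f}}{6} = \frac{2 f \frac{1}{2 f}}{6} = \frac{1}{6} \cdot 1 = \frac{1}{6}$)
$T{\left(P{\left(7 \right)} - -99 \right)} - 30606 = \left(30 - \left(\frac{1}{6} - -99\right)\right) - 30606 = \left(30 - \left(\frac{1}{6} + 99\right)\right) - 30606 = \left(30 - \frac{595}{6}\right) - 30606 = - \frac{415}{6} - 30606 = - \frac{184051}{6}$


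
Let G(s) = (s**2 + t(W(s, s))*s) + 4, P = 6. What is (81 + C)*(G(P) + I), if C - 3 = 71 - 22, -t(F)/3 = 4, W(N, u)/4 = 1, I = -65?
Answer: -12901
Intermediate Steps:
W(N, u) = 4 (W(N, u) = 4*1 = 4)
t(F) = -12 (t(F) = -3*4 = -12)
G(s) = 4 + s**2 - 12*s (G(s) = (s**2 - 12*s) + 4 = 4 + s**2 - 12*s)
C = 52 (C = 3 + (71 - 22) = 3 + 49 = 52)
(81 + C)*(G(P) + I) = (81 + 52)*((4 + 6**2 - 12*6) - 65) = 133*((4 + 36 - 72) - 65) = 133*(-32 - 65) = 133*(-97) = -12901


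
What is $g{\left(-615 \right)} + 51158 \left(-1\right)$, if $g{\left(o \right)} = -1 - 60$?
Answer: $-51219$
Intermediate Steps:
$g{\left(o \right)} = -61$ ($g{\left(o \right)} = -1 - 60 = -61$)
$g{\left(-615 \right)} + 51158 \left(-1\right) = -61 + 51158 \left(-1\right) = -61 - 51158 = -51219$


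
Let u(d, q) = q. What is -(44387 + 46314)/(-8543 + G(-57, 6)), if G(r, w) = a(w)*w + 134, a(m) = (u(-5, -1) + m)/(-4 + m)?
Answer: 90701/8394 ≈ 10.805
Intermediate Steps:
a(m) = (-1 + m)/(-4 + m)
G(r, w) = 134 + w*(-1 + w)/(-4 + w) (G(r, w) = ((-1 + w)/(-4 + w))*w + 134 = w*(-1 + w)/(-4 + w) + 134 = 134 + w*(-1 + w)/(-4 + w))
-(44387 + 46314)/(-8543 + G(-57, 6)) = -(44387 + 46314)/(-8543 + (-536 + 6² + 133*6)/(-4 + 6)) = -90701/(-8543 + (-536 + 36 + 798)/2) = -90701/(-8543 + (½)*298) = -90701/(-8543 + 149) = -90701/(-8394) = -90701*(-1)/8394 = -1*(-90701/8394) = 90701/8394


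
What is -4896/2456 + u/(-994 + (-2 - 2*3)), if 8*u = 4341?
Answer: -2079493/820304 ≈ -2.5350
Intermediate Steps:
u = 4341/8 (u = (1/8)*4341 = 4341/8 ≈ 542.63)
-4896/2456 + u/(-994 + (-2 - 2*3)) = -4896/2456 + 4341/(8*(-994 + (-2 - 2*3))) = -4896*1/2456 + 4341/(8*(-994 + (-2 - 6))) = -612/307 + 4341/(8*(-994 - 8)) = -612/307 + (4341/8)/(-1002) = -612/307 + (4341/8)*(-1/1002) = -612/307 - 1447/2672 = -2079493/820304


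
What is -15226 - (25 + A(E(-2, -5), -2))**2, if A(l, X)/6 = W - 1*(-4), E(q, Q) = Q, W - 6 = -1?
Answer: -21467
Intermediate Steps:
W = 5 (W = 6 - 1 = 5)
A(l, X) = 54 (A(l, X) = 6*(5 - 1*(-4)) = 6*(5 + 4) = 6*9 = 54)
-15226 - (25 + A(E(-2, -5), -2))**2 = -15226 - (25 + 54)**2 = -15226 - 1*79**2 = -15226 - 1*6241 = -15226 - 6241 = -21467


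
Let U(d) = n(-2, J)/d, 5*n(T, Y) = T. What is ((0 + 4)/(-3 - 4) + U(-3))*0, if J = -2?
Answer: 0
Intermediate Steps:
n(T, Y) = T/5
U(d) = -2/(5*d) (U(d) = ((⅕)*(-2))/d = -2/(5*d))
((0 + 4)/(-3 - 4) + U(-3))*0 = ((0 + 4)/(-3 - 4) - ⅖/(-3))*0 = (4/(-7) - ⅖*(-⅓))*0 = (4*(-⅐) + 2/15)*0 = (-4/7 + 2/15)*0 = -46/105*0 = 0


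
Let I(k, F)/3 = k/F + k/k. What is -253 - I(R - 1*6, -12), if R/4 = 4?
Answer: -507/2 ≈ -253.50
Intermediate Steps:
R = 16 (R = 4*4 = 16)
I(k, F) = 3 + 3*k/F (I(k, F) = 3*(k/F + k/k) = 3*(k/F + 1) = 3*(1 + k/F) = 3 + 3*k/F)
-253 - I(R - 1*6, -12) = -253 - (3 + 3*(16 - 1*6)/(-12)) = -253 - (3 + 3*(16 - 6)*(-1/12)) = -253 - (3 + 3*10*(-1/12)) = -253 - (3 - 5/2) = -253 - 1*1/2 = -253 - 1/2 = -507/2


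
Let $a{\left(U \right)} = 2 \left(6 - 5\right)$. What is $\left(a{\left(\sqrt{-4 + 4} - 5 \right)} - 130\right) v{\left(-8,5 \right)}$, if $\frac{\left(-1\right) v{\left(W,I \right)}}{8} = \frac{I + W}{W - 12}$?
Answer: $\frac{768}{5} \approx 153.6$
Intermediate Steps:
$v{\left(W,I \right)} = - \frac{8 \left(I + W\right)}{-12 + W}$ ($v{\left(W,I \right)} = - 8 \frac{I + W}{W - 12} = - 8 \frac{I + W}{-12 + W} = - \frac{8 \left(I + W\right)}{-12 + W}$)
$a{\left(U \right)} = 2$ ($a{\left(U \right)} = 2 \cdot 1 = 2$)
$\left(a{\left(\sqrt{-4 + 4} - 5 \right)} - 130\right) v{\left(-8,5 \right)} = \left(2 - 130\right) \frac{8 \left(\left(-1\right) 5 - -8\right)}{-12 - 8} = - 128 \frac{8 \left(-5 + 8\right)}{-20} = - 128 \cdot 8 \left(- \frac{1}{20}\right) 3 = \left(-128\right) \left(- \frac{6}{5}\right) = \frac{768}{5}$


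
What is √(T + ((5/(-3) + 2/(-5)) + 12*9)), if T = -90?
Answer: √3585/15 ≈ 3.9917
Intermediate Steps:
√(T + ((5/(-3) + 2/(-5)) + 12*9)) = √(-90 + ((5/(-3) + 2/(-5)) + 12*9)) = √(-90 + ((5*(-⅓) + 2*(-⅕)) + 108)) = √(-90 + ((-5/3 - ⅖) + 108)) = √(-90 + (-31/15 + 108)) = √(-90 + 1589/15) = √(239/15) = √3585/15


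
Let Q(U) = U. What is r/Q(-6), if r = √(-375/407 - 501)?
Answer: -3*I*√1026454/814 ≈ -3.7339*I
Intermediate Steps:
r = 9*I*√1026454/407 (r = √(-375*1/407 - 501) = √(-375/407 - 501) = √(-204282/407) = 9*I*√1026454/407 ≈ 22.404*I)
r/Q(-6) = (9*I*√1026454/407)/(-6) = (9*I*√1026454/407)*(-⅙) = -3*I*√1026454/814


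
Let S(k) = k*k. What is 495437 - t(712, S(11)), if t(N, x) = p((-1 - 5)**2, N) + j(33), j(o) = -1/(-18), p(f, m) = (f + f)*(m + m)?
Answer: 7072361/18 ≈ 3.9291e+5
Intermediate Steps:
S(k) = k**2
p(f, m) = 4*f*m (p(f, m) = (2*f)*(2*m) = 4*f*m)
j(o) = 1/18 (j(o) = -1*(-1/18) = 1/18)
t(N, x) = 1/18 + 144*N (t(N, x) = 4*(-1 - 5)**2*N + 1/18 = 4*(-6)**2*N + 1/18 = 4*36*N + 1/18 = 144*N + 1/18 = 1/18 + 144*N)
495437 - t(712, S(11)) = 495437 - (1/18 + 144*712) = 495437 - (1/18 + 102528) = 495437 - 1*1845505/18 = 495437 - 1845505/18 = 7072361/18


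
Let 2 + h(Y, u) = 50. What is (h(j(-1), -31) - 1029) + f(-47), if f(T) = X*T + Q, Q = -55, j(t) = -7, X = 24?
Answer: -2164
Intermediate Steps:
h(Y, u) = 48 (h(Y, u) = -2 + 50 = 48)
f(T) = -55 + 24*T (f(T) = 24*T - 55 = -55 + 24*T)
(h(j(-1), -31) - 1029) + f(-47) = (48 - 1029) + (-55 + 24*(-47)) = -981 + (-55 - 1128) = -981 - 1183 = -2164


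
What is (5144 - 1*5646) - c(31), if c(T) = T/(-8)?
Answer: -3985/8 ≈ -498.13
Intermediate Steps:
c(T) = -T/8 (c(T) = T*(-⅛) = -T/8)
(5144 - 1*5646) - c(31) = (5144 - 1*5646) - (-1)*31/8 = (5144 - 5646) - 1*(-31/8) = -502 + 31/8 = -3985/8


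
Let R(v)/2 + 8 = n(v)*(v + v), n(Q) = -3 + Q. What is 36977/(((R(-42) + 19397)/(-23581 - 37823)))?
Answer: -2270535708/26941 ≈ -84278.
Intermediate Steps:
R(v) = -16 + 4*v*(-3 + v) (R(v) = -16 + 2*((-3 + v)*(v + v)) = -16 + 2*((-3 + v)*(2*v)) = -16 + 2*(2*v*(-3 + v)) = -16 + 4*v*(-3 + v))
36977/(((R(-42) + 19397)/(-23581 - 37823))) = 36977/((((-16 + 4*(-42)*(-3 - 42)) + 19397)/(-23581 - 37823))) = 36977/((((-16 + 4*(-42)*(-45)) + 19397)/(-61404))) = 36977/((((-16 + 7560) + 19397)*(-1/61404))) = 36977/(((7544 + 19397)*(-1/61404))) = 36977/((26941*(-1/61404))) = 36977/(-26941/61404) = 36977*(-61404/26941) = -2270535708/26941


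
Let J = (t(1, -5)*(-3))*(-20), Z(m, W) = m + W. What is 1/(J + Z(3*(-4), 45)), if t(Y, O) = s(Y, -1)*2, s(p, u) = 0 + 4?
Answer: 1/513 ≈ 0.0019493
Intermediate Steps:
s(p, u) = 4
t(Y, O) = 8 (t(Y, O) = 4*2 = 8)
Z(m, W) = W + m
J = 480 (J = (8*(-3))*(-20) = -24*(-20) = 480)
1/(J + Z(3*(-4), 45)) = 1/(480 + (45 + 3*(-4))) = 1/(480 + (45 - 12)) = 1/(480 + 33) = 1/513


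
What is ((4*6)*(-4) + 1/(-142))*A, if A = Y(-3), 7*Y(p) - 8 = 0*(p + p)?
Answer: -54532/497 ≈ -109.72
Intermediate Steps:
Y(p) = 8/7 (Y(p) = 8/7 + (0*(p + p))/7 = 8/7 + (0*(2*p))/7 = 8/7 + (⅐)*0 = 8/7 + 0 = 8/7)
A = 8/7 ≈ 1.1429
((4*6)*(-4) + 1/(-142))*A = ((4*6)*(-4) + 1/(-142))*(8/7) = (24*(-4) - 1/142)*(8/7) = (-96 - 1/142)*(8/7) = -13633/142*8/7 = -54532/497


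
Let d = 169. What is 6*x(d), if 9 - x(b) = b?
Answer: -960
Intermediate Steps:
x(b) = 9 - b
6*x(d) = 6*(9 - 1*169) = 6*(9 - 169) = 6*(-160) = -960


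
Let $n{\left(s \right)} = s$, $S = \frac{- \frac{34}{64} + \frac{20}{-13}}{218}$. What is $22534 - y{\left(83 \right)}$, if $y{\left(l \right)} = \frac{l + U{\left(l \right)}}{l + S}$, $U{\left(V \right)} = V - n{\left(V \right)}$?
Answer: $\frac{169588832658}{7526243} \approx 22533.0$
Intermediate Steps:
$S = - \frac{861}{90688}$ ($S = \left(\left(-34\right) \frac{1}{64} + 20 \left(- \frac{1}{13}\right)\right) \frac{1}{218} = \left(- \frac{17}{32} - \frac{20}{13}\right) \frac{1}{218} = \left(- \frac{861}{416}\right) \frac{1}{218} = - \frac{861}{90688} \approx -0.0094941$)
$U{\left(V \right)} = 0$ ($U{\left(V \right)} = V - V = 0$)
$y{\left(l \right)} = \frac{l}{- \frac{861}{90688} + l}$ ($y{\left(l \right)} = \frac{l + 0}{l - \frac{861}{90688}} = \frac{l}{- \frac{861}{90688} + l}$)
$22534 - y{\left(83 \right)} = 22534 - 90688 \cdot 83 \frac{1}{-861 + 90688 \cdot 83} = 22534 - 90688 \cdot 83 \frac{1}{-861 + 7527104} = 22534 - 90688 \cdot 83 \cdot \frac{1}{7526243} = 22534 - \frac{7527104}{7526243} = \frac{169588832658}{7526243}$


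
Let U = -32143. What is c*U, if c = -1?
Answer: 32143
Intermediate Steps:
c*U = -1*(-32143) = 32143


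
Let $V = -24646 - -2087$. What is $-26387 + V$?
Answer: $-48946$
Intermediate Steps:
$V = -22559$ ($V = -24646 + \left(-2866 + 4953\right) = -24646 + 2087 = -22559$)
$-26387 + V = -26387 - 22559 = -48946$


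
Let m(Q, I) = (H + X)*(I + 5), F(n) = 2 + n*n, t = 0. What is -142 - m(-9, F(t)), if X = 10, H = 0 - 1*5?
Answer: -177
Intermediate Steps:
H = -5 (H = 0 - 5 = -5)
F(n) = 2 + n**2
m(Q, I) = 25 + 5*I (m(Q, I) = (-5 + 10)*(I + 5) = 5*(5 + I) = 25 + 5*I)
-142 - m(-9, F(t)) = -142 - (25 + 5*(2 + 0**2)) = -142 - (25 + 5*(2 + 0)) = -142 - (25 + 5*2) = -142 - (25 + 10) = -142 - 1*35 = -142 - 35 = -177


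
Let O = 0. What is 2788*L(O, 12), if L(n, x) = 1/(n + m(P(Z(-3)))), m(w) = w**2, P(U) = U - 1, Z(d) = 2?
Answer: 2788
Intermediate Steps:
P(U) = -1 + U
L(n, x) = 1/(1 + n) (L(n, x) = 1/(n + (-1 + 2)**2) = 1/(n + 1**2) = 1/(n + 1) = 1/(1 + n))
2788*L(O, 12) = 2788/(1 + 0) = 2788/1 = 2788*1 = 2788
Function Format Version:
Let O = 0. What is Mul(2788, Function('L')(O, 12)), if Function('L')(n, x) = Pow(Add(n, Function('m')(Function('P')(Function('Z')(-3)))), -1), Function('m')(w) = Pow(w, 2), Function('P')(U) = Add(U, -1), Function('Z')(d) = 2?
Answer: 2788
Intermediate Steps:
Function('P')(U) = Add(-1, U)
Function('L')(n, x) = Pow(Add(1, n), -1) (Function('L')(n, x) = Pow(Add(n, Pow(Add(-1, 2), 2)), -1) = Pow(Add(n, Pow(1, 2)), -1) = Pow(Add(n, 1), -1) = Pow(Add(1, n), -1))
Mul(2788, Function('L')(O, 12)) = Mul(2788, Pow(Add(1, 0), -1)) = Mul(2788, Pow(1, -1)) = Mul(2788, 1) = 2788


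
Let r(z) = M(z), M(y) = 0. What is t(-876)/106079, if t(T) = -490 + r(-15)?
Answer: -490/106079 ≈ -0.0046192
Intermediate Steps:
r(z) = 0
t(T) = -490 (t(T) = -490 + 0 = -490)
t(-876)/106079 = -490/106079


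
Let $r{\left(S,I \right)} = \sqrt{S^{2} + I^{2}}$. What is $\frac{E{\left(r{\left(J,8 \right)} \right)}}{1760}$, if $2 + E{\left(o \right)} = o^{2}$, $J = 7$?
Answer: $\frac{111}{1760} \approx 0.063068$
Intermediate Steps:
$r{\left(S,I \right)} = \sqrt{I^{2} + S^{2}}$
$E{\left(o \right)} = -2 + o^{2}$
$\frac{E{\left(r{\left(J,8 \right)} \right)}}{1760} = \frac{-2 + \left(\sqrt{8^{2} + 7^{2}}\right)^{2}}{1760} = \left(-2 + \left(\sqrt{64 + 49}\right)^{2}\right) \frac{1}{1760} = \left(-2 + \left(\sqrt{113}\right)^{2}\right) \frac{1}{1760} = \left(-2 + 113\right) \frac{1}{1760} = 111 \cdot \frac{1}{1760} = \frac{111}{1760}$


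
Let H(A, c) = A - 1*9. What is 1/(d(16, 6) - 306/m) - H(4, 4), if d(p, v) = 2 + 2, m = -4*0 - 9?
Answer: 191/38 ≈ 5.0263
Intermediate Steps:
H(A, c) = -9 + A (H(A, c) = A - 9 = -9 + A)
m = -9 (m = 0 - 9 = -9)
d(p, v) = 4
1/(d(16, 6) - 306/m) - H(4, 4) = 1/(4 - 306/(-9)) - (-9 + 4) = 1/(4 - 306*(-⅑)) - 1*(-5) = 1/(4 + 34) + 5 = 1/38 + 5 = 191/38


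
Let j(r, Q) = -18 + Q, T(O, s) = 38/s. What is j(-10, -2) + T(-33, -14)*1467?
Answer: -28013/7 ≈ -4001.9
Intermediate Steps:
j(-10, -2) + T(-33, -14)*1467 = (-18 - 2) + (38/(-14))*1467 = -20 + (38*(-1/14))*1467 = -20 - 19/7*1467 = -20 - 27873/7 = -28013/7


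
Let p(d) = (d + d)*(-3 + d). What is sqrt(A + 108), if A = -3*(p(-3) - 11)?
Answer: sqrt(33) ≈ 5.7446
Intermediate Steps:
p(d) = 2*d*(-3 + d) (p(d) = (2*d)*(-3 + d) = 2*d*(-3 + d))
A = -75 (A = -3*(2*(-3)*(-3 - 3) - 11) = -3*(2*(-3)*(-6) - 11) = -3*(36 - 11) = -3*25 = -75)
sqrt(A + 108) = sqrt(-75 + 108) = sqrt(33)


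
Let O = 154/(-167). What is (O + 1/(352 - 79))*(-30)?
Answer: 418750/15197 ≈ 27.555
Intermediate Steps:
O = -154/167 (O = 154*(-1/167) = -154/167 ≈ -0.92216)
(O + 1/(352 - 79))*(-30) = (-154/167 + 1/(352 - 79))*(-30) = (-154/167 + 1/273)*(-30) = -41875/45591*(-30) = 418750/15197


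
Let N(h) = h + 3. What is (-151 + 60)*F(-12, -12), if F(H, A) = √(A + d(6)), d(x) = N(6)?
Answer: -91*I*√3 ≈ -157.62*I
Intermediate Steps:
N(h) = 3 + h
d(x) = 9 (d(x) = 3 + 6 = 9)
F(H, A) = √(9 + A) (F(H, A) = √(A + 9) = √(9 + A))
(-151 + 60)*F(-12, -12) = (-151 + 60)*√(9 - 12) = -91*I*√3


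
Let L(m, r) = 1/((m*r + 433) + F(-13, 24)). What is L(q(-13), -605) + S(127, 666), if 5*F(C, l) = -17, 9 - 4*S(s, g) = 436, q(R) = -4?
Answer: -1520969/14248 ≈ -106.75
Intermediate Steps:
S(s, g) = -427/4 (S(s, g) = 9/4 - ¼*436 = 9/4 - 109 = -427/4)
F(C, l) = -17/5 (F(C, l) = (⅕)*(-17) = -17/5)
L(m, r) = 1/(2148/5 + m*r) (L(m, r) = 1/((m*r + 433) - 17/5) = 1/((433 + m*r) - 17/5) = 1/(2148/5 + m*r))
L(q(-13), -605) + S(127, 666) = 5/(2148 + 5*(-4)*(-605)) - 427/4 = 5/(2148 + 12100) - 427/4 = 5/14248 - 427/4 = -1520969/14248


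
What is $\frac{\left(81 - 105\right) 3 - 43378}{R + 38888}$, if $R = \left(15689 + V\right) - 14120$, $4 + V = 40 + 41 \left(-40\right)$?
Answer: $- \frac{43450}{38853} \approx -1.1183$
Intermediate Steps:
$V = -1604$ ($V = -4 + \left(40 + 41 \left(-40\right)\right) = -4 + \left(40 - 1640\right) = -4 - 1600 = -1604$)
$R = -35$ ($R = \left(15689 - 1604\right) - 14120 = 14085 - 14120 = -35$)
$\frac{\left(81 - 105\right) 3 - 43378}{R + 38888} = \frac{\left(81 - 105\right) 3 - 43378}{-35 + 38888} = \frac{\left(-24\right) 3 - 43378}{38853} = \left(-72 - 43378\right) \frac{1}{38853} = \left(-43450\right) \frac{1}{38853} = - \frac{43450}{38853}$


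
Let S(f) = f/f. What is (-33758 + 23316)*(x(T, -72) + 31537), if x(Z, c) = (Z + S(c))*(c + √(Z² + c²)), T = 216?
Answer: -166163546 - 163145808*√10 ≈ -6.8208e+8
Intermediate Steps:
S(f) = 1
x(Z, c) = (1 + Z)*(c + √(Z² + c²)) (x(Z, c) = (Z + 1)*(c + √(Z² + c²)) = (1 + Z)*(c + √(Z² + c²)))
(-33758 + 23316)*(x(T, -72) + 31537) = (-33758 + 23316)*((-72 + √(216² + (-72)²) + 216*(-72) + 216*√(216² + (-72)²)) + 31537) = -10442*((-72 + √(46656 + 5184) - 15552 + 216*√(46656 + 5184)) + 31537) = -10442*((-72 + √51840 - 15552 + 216*√51840) + 31537) = -10442*((-72 + 72*√10 - 15552 + 216*(72*√10)) + 31537) = -10442*((-72 + 72*√10 - 15552 + 15552*√10) + 31537) = -10442*((-15624 + 15624*√10) + 31537) = -10442*(15913 + 15624*√10) = -166163546 - 163145808*√10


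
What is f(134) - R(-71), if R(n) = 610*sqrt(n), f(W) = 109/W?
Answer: 109/134 - 610*I*sqrt(71) ≈ 0.81343 - 5140.0*I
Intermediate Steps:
f(134) - R(-71) = 109/134 - 610*sqrt(-71) = 109*(1/134) - 610*I*sqrt(71) = 109/134 - 610*I*sqrt(71)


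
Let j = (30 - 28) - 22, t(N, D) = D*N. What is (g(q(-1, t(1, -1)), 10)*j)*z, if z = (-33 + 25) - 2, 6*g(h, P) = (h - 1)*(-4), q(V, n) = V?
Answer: 800/3 ≈ 266.67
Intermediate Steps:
g(h, P) = ⅔ - 2*h/3 (g(h, P) = ((h - 1)*(-4))/6 = ((-1 + h)*(-4))/6 = (4 - 4*h)/6 = ⅔ - 2*h/3)
j = -20 (j = 2 - 22 = -20)
z = -10 (z = -8 - 2 = -10)
(g(q(-1, t(1, -1)), 10)*j)*z = ((⅔ - ⅔*(-1))*(-20))*(-10) = ((⅔ + ⅔)*(-20))*(-10) = ((4/3)*(-20))*(-10) = -80/3*(-10) = 800/3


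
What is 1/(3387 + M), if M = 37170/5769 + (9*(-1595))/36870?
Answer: 1575578/5346020789 ≈ 0.00029472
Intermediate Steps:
M = 9538103/1575578 (M = 37170*(1/5769) - 14355*1/36870 = 4130/641 - 957/2458 = 9538103/1575578 ≈ 6.0537)
1/(3387 + M) = 1/(3387 + 9538103/1575578) = 1/(5346020789/1575578) = 1575578/5346020789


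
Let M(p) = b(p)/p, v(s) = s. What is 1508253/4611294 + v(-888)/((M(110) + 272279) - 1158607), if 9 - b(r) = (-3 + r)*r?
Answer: 49172308303231/149879107385418 ≈ 0.32808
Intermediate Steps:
b(r) = 9 - r*(-3 + r) (b(r) = 9 - (-3 + r)*r = 9 - r*(-3 + r))
M(p) = (9 - p² + 3*p)/p
1508253/4611294 + v(-888)/((M(110) + 272279) - 1158607) = 1508253/4611294 - 888/(((3 - 1*110 + 9/110) + 272279) - 1158607) = 1508253*(1/4611294) - 888/(((3 - 110 + 9*(1/110)) + 272279) - 1158607) = 502751/1537098 - 888/(((3 - 110 + 9/110) + 272279) - 1158607) = 502751/1537098 - 888/((-11761/110 + 272279) - 1158607) = 502751/1537098 - 888/(29938929/110 - 1158607) = 502751/1537098 - 888/(-97507841/110) = 502751/1537098 - 888*(-110/97507841) = 502751/1537098 + 97680/97507841 = 49172308303231/149879107385418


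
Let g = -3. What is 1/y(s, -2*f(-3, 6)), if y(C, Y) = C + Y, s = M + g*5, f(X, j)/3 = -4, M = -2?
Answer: 1/7 ≈ 0.14286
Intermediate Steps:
f(X, j) = -12 (f(X, j) = 3*(-4) = -12)
s = -17 (s = -2 - 3*5 = -2 - 15 = -17)
1/y(s, -2*f(-3, 6)) = 1/(-17 - 2*(-12)) = 1/(-17 + 24) = 1/7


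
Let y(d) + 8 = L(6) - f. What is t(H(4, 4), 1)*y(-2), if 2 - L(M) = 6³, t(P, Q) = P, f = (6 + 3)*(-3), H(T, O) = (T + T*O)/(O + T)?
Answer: -975/2 ≈ -487.50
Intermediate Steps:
H(T, O) = (T + O*T)/(O + T)
f = -27 (f = 9*(-3) = -27)
L(M) = -214 (L(M) = 2 - 1*6³ = 2 - 1*216 = 2 - 216 = -214)
y(d) = -195 (y(d) = -8 + (-214 - 1*(-27)) = -8 + (-214 + 27) = -8 - 187 = -195)
t(H(4, 4), 1)*y(-2) = (4*(1 + 4)/(4 + 4))*(-195) = (4*5/8)*(-195) = (4*(⅛)*5)*(-195) = (5/2)*(-195) = -975/2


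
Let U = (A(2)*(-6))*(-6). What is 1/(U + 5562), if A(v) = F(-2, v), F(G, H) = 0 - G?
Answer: 1/5634 ≈ 0.00017749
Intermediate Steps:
F(G, H) = -G
A(v) = 2 (A(v) = -1*(-2) = 2)
U = 72 (U = (2*(-6))*(-6) = -12*(-6) = 72)
1/(U + 5562) = 1/(72 + 5562) = 1/5634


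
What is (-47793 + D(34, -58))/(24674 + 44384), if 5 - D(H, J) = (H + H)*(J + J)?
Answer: -19950/34529 ≈ -0.57778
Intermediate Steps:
D(H, J) = 5 - 4*H*J (D(H, J) = 5 - (H + H)*(J + J) = 5 - 2*H*2*J = 5 - 4*H*J)
(-47793 + D(34, -58))/(24674 + 44384) = (-47793 + (5 - 4*34*(-58)))/(24674 + 44384) = (-47793 + (5 + 7888))/69058 = (-47793 + 7893)*(1/69058) = -39900*1/69058 = -19950/34529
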